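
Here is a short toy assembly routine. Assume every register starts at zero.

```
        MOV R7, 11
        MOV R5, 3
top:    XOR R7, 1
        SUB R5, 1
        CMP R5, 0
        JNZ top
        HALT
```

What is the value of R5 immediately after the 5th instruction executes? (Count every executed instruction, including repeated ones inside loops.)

2

after MOV R7, 11: R7=11
after MOV R5, 3: R5=3
after XOR R7, 1: R7=11^1=10
after SUB R5, 1: R5=3-1=2
CMP R5, 0  (cmp 2,0)
After step 5: R5 = 2.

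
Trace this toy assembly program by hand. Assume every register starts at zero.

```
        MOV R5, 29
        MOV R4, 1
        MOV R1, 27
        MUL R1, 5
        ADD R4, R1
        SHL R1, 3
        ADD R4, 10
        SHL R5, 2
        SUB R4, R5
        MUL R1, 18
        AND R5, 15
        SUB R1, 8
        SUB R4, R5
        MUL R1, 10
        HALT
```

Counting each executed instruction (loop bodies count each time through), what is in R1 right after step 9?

R5=29
R4=1
R1=27
R1=27*5=135
R4=1+135=136
R1=135<<3=1080
R4=136+10=146
R5=29<<2=116
R4=146-116=30
After step 9: R1 = 1080.

1080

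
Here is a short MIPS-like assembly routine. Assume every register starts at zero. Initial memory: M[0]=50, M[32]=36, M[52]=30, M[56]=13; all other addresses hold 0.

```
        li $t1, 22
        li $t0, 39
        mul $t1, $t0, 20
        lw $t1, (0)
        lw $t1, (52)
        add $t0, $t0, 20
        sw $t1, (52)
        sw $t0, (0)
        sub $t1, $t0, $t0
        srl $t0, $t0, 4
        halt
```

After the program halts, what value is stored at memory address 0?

after li $t1, 22: $t1=22
after li $t0, 39: $t0=39
after mul $t1, $t0, 20: $t1=39*20=780
after lw $t1, (0): $t1=M[0]=50
after lw $t1, (52): $t1=M[52]=30
after add $t0, $t0, 20: $t0=39+20=59
sw $t1, (52) → M[52]=30
sw $t0, (0) → M[0]=59
after sub $t1, $t0, $t0: $t1=59-59=0
after srl $t0, $t0, 4: $t0=59>>4=3
halt.

59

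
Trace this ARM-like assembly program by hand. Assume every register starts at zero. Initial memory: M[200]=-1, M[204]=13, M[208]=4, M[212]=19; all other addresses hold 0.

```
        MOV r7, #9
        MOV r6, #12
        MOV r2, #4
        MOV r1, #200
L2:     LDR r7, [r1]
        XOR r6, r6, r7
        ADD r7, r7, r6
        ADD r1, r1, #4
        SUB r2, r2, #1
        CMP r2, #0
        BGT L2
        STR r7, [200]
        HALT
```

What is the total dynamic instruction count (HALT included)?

34

r7=9
r6=12
r2=4
r1=200
r7=M[200]=-1
r6=12^(-1)=-13
r7=(-1)+(-13)=-14
r1=200+4=204
r2=4-1=3
CMP r2, #0  (cmp 3,0)
BGT L2: taken
r7=M[204]=13
r6=(-13)^13=-2
r7=13+(-2)=11
r1=204+4=208
r2=3-1=2
CMP r2, #0  (cmp 2,0)
BGT L2: taken
r7=M[208]=4
r6=(-2)^4=-6
r7=4+(-6)=-2
r1=208+4=212
r2=2-1=1
CMP r2, #0  (cmp 1,0)
BGT L2: taken
r7=M[212]=19
r6=(-6)^19=-23
r7=19+(-23)=-4
r1=212+4=216
r2=1-1=0
CMP r2, #0  (cmp 0,0)
BGT L2: not taken
STR r7, [200] → M[200]=-4
halt.
Total executed instructions: 34.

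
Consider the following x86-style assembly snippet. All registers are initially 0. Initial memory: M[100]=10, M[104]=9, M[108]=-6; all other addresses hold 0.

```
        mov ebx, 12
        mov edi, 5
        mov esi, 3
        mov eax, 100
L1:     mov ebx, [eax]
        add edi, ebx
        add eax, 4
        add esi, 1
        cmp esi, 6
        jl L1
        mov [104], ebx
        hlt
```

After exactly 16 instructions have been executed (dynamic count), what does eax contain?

ebx=12
edi=5
esi=3
eax=100
ebx=M[100]=10
edi=5+10=15
eax=100+4=104
esi=3+1=4
cmp esi, 6  (cmp 4,6)
jl L1: taken
ebx=M[104]=9
edi=15+9=24
eax=104+4=108
esi=4+1=5
cmp esi, 6  (cmp 5,6)
jl L1: taken
After step 16: eax = 108.

108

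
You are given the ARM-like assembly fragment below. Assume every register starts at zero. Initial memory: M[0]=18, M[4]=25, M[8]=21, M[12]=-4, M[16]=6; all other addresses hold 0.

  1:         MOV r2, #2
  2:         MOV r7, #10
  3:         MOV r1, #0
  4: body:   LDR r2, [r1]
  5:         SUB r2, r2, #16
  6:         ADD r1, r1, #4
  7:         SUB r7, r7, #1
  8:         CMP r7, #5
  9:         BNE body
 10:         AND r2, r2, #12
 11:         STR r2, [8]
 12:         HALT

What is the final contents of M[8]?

r2=2
r7=10
r1=0
r2=M[0]=18
r2=18-16=2
r1=0+4=4
r7=10-1=9
CMP r7, #5  (cmp 9,5)
BNE body: taken
r2=M[4]=25
r2=25-16=9
r1=4+4=8
r7=9-1=8
CMP r7, #5  (cmp 8,5)
BNE body: taken
r2=M[8]=21
r2=21-16=5
r1=8+4=12
r7=8-1=7
CMP r7, #5  (cmp 7,5)
BNE body: taken
r2=M[12]=-4
r2=(-4)-16=-20
r1=12+4=16
r7=7-1=6
CMP r7, #5  (cmp 6,5)
BNE body: taken
r2=M[16]=6
r2=6-16=-10
r1=16+4=20
r7=6-1=5
CMP r7, #5  (cmp 5,5)
BNE body: not taken
r2=(-10)&12=4
STR r2, [8] → M[8]=4
halt.

4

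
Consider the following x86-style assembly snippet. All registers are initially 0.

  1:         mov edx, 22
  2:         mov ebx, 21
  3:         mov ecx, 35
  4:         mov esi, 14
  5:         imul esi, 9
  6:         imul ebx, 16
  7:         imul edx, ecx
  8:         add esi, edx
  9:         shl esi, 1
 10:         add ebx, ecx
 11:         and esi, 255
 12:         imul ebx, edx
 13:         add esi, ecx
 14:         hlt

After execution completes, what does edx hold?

after mov edx, 22: edx=22
after mov ebx, 21: ebx=21
after mov ecx, 35: ecx=35
after mov esi, 14: esi=14
after imul esi, 9: esi=14*9=126
after imul ebx, 16: ebx=21*16=336
after imul edx, ecx: edx=22*35=770
after add esi, edx: esi=126+770=896
after shl esi, 1: esi=896<<1=1792
after add ebx, ecx: ebx=336+35=371
after and esi, 255: esi=1792&255=0
after imul ebx, edx: ebx=371*770=285670
after add esi, ecx: esi=0+35=35
halt.

770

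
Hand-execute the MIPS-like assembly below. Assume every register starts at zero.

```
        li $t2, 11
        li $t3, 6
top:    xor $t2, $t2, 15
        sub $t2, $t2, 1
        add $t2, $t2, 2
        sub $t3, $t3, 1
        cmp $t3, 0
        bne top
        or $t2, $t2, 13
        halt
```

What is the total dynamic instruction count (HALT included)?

40

after li $t2, 11: $t2=11
after li $t3, 6: $t3=6
after xor $t2, $t2, 15: $t2=11^15=4
after sub $t2, $t2, 1: $t2=4-1=3
after add $t2, $t2, 2: $t2=3+2=5
after sub $t3, $t3, 1: $t3=6-1=5
cmp $t3, 0  (cmp 5,0)
bne top: taken
after xor $t2, $t2, 15: $t2=5^15=10
after sub $t2, $t2, 1: $t2=10-1=9
after add $t2, $t2, 2: $t2=9+2=11
after sub $t3, $t3, 1: $t3=5-1=4
cmp $t3, 0  (cmp 4,0)
bne top: taken
after xor $t2, $t2, 15: $t2=11^15=4
after sub $t2, $t2, 1: $t2=4-1=3
after add $t2, $t2, 2: $t2=3+2=5
after sub $t3, $t3, 1: $t3=4-1=3
cmp $t3, 0  (cmp 3,0)
bne top: taken
after xor $t2, $t2, 15: $t2=5^15=10
after sub $t2, $t2, 1: $t2=10-1=9
after add $t2, $t2, 2: $t2=9+2=11
after sub $t3, $t3, 1: $t3=3-1=2
cmp $t3, 0  (cmp 2,0)
bne top: taken
after xor $t2, $t2, 15: $t2=11^15=4
after sub $t2, $t2, 1: $t2=4-1=3
after add $t2, $t2, 2: $t2=3+2=5
after sub $t3, $t3, 1: $t3=2-1=1
cmp $t3, 0  (cmp 1,0)
bne top: taken
after xor $t2, $t2, 15: $t2=5^15=10
after sub $t2, $t2, 1: $t2=10-1=9
after add $t2, $t2, 2: $t2=9+2=11
after sub $t3, $t3, 1: $t3=1-1=0
cmp $t3, 0  (cmp 0,0)
bne top: not taken
after or $t2, $t2, 13: $t2=11|13=15
halt.
Total executed instructions: 40.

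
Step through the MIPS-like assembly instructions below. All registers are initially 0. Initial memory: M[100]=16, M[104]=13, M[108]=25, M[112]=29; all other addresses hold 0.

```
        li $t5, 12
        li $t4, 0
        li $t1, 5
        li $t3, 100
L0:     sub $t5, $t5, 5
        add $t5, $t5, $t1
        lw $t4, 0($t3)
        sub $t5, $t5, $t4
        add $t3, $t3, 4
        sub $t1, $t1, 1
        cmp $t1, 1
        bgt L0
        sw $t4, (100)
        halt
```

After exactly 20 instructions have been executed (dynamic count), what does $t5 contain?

-18

li $t5, 12 → $t5=12
li $t4, 0 → $t4=0
li $t1, 5 → $t1=5
li $t3, 100 → $t3=100
sub $t5, $t5, 5 → $t5=12-5=7
add $t5, $t5, $t1 → $t5=7+5=12
lw $t4, 0($t3) → $t4=M[100]=16
sub $t5, $t5, $t4 → $t5=12-16=-4
add $t3, $t3, 4 → $t3=100+4=104
sub $t1, $t1, 1 → $t1=5-1=4
cmp $t1, 1  (cmp 4,1)
bgt L0: taken
sub $t5, $t5, 5 → $t5=(-4)-5=-9
add $t5, $t5, $t1 → $t5=(-9)+4=-5
lw $t4, 0($t3) → $t4=M[104]=13
sub $t5, $t5, $t4 → $t5=(-5)-13=-18
add $t3, $t3, 4 → $t3=104+4=108
sub $t1, $t1, 1 → $t1=4-1=3
cmp $t1, 1  (cmp 3,1)
bgt L0: taken
After step 20: $t5 = -18.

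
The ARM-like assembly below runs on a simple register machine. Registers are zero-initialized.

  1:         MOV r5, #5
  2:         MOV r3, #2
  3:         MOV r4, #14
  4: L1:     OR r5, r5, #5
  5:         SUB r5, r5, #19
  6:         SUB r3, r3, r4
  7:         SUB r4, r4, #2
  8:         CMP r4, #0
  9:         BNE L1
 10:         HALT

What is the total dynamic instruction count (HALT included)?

r5=5
r3=2
r4=14
r5=5|5=5
r5=5-19=-14
r3=2-14=-12
r4=14-2=12
CMP r4, #0  (cmp 12,0)
BNE L1: taken
r5=(-14)|5=-9
r5=(-9)-19=-28
r3=(-12)-12=-24
r4=12-2=10
CMP r4, #0  (cmp 10,0)
BNE L1: taken
r5=(-28)|5=-27
r5=(-27)-19=-46
r3=(-24)-10=-34
r4=10-2=8
CMP r4, #0  (cmp 8,0)
BNE L1: taken
r5=(-46)|5=-41
r5=(-41)-19=-60
r3=(-34)-8=-42
r4=8-2=6
CMP r4, #0  (cmp 6,0)
BNE L1: taken
r5=(-60)|5=-59
r5=(-59)-19=-78
r3=(-42)-6=-48
r4=6-2=4
CMP r4, #0  (cmp 4,0)
BNE L1: taken
r5=(-78)|5=-73
r5=(-73)-19=-92
r3=(-48)-4=-52
r4=4-2=2
CMP r4, #0  (cmp 2,0)
BNE L1: taken
r5=(-92)|5=-91
r5=(-91)-19=-110
r3=(-52)-2=-54
r4=2-2=0
CMP r4, #0  (cmp 0,0)
BNE L1: not taken
halt.
Total executed instructions: 46.

46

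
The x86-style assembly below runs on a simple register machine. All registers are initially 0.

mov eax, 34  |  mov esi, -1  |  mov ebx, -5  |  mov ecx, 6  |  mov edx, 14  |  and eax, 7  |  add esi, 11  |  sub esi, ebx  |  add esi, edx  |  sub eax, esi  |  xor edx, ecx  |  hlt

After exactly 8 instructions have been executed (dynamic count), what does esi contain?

15

mov eax, 34 → eax=34
mov esi, -1 → esi=-1
mov ebx, -5 → ebx=-5
mov ecx, 6 → ecx=6
mov edx, 14 → edx=14
and eax, 7 → eax=34&7=2
add esi, 11 → esi=(-1)+11=10
sub esi, ebx → esi=10-(-5)=15
After step 8: esi = 15.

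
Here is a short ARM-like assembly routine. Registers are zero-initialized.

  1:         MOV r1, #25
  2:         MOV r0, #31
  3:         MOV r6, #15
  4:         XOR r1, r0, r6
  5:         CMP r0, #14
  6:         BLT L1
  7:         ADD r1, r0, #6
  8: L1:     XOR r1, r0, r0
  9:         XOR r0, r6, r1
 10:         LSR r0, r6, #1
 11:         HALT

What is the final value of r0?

7

after MOV r1, #25: r1=25
after MOV r0, #31: r0=31
after MOV r6, #15: r6=15
after XOR r1, r0, r6: r1=31^15=16
CMP r0, #14  (cmp 31,14)
BLT L1: not taken
after ADD r1, r0, #6: r1=31+6=37
after XOR r1, r0, r0: r1=31^31=0
after XOR r0, r6, r1: r0=15^0=15
after LSR r0, r6, #1: r0=15>>1=7
halt.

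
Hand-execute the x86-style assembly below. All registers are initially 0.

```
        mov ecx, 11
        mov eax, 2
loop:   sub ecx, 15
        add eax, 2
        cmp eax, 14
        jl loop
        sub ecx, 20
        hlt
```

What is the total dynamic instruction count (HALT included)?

28

after mov ecx, 11: ecx=11
after mov eax, 2: eax=2
after sub ecx, 15: ecx=11-15=-4
after add eax, 2: eax=2+2=4
cmp eax, 14  (cmp 4,14)
jl loop: taken
after sub ecx, 15: ecx=(-4)-15=-19
after add eax, 2: eax=4+2=6
cmp eax, 14  (cmp 6,14)
jl loop: taken
after sub ecx, 15: ecx=(-19)-15=-34
after add eax, 2: eax=6+2=8
cmp eax, 14  (cmp 8,14)
jl loop: taken
after sub ecx, 15: ecx=(-34)-15=-49
after add eax, 2: eax=8+2=10
cmp eax, 14  (cmp 10,14)
jl loop: taken
after sub ecx, 15: ecx=(-49)-15=-64
after add eax, 2: eax=10+2=12
cmp eax, 14  (cmp 12,14)
jl loop: taken
after sub ecx, 15: ecx=(-64)-15=-79
after add eax, 2: eax=12+2=14
cmp eax, 14  (cmp 14,14)
jl loop: not taken
after sub ecx, 20: ecx=(-79)-20=-99
halt.
Total executed instructions: 28.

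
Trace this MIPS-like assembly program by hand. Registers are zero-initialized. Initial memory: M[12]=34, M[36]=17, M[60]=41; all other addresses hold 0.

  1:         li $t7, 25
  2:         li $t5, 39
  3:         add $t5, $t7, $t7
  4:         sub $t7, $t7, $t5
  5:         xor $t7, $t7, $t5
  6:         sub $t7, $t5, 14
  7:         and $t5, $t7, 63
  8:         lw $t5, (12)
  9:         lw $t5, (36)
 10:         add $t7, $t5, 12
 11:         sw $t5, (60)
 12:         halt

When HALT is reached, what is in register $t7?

29

after li $t7, 25: $t7=25
after li $t5, 39: $t5=39
after add $t5, $t7, $t7: $t5=25+25=50
after sub $t7, $t7, $t5: $t7=25-50=-25
after xor $t7, $t7, $t5: $t7=(-25)^50=-43
after sub $t7, $t5, 14: $t7=50-14=36
after and $t5, $t7, 63: $t5=36&63=36
after lw $t5, (12): $t5=M[12]=34
after lw $t5, (36): $t5=M[36]=17
after add $t7, $t5, 12: $t7=17+12=29
sw $t5, (60) → M[60]=17
halt.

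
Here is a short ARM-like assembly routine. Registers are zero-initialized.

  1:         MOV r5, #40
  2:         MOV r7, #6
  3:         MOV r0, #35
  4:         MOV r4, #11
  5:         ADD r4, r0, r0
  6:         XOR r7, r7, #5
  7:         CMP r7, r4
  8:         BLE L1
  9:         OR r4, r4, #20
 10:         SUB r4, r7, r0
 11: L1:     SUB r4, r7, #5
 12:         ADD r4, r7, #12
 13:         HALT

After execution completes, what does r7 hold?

after MOV r5, #40: r5=40
after MOV r7, #6: r7=6
after MOV r0, #35: r0=35
after MOV r4, #11: r4=11
after ADD r4, r0, r0: r4=35+35=70
after XOR r7, r7, #5: r7=6^5=3
CMP r7, r4  (cmp 3,70)
BLE L1: taken
after SUB r4, r7, #5: r4=3-5=-2
after ADD r4, r7, #12: r4=3+12=15
halt.

3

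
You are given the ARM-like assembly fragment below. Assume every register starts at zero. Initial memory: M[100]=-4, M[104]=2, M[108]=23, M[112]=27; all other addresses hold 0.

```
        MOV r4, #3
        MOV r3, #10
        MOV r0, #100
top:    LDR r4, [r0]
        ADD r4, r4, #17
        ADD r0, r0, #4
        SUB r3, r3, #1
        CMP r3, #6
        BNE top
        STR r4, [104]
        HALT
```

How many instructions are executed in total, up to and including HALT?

29

MOV r4, #3 → r4=3
MOV r3, #10 → r3=10
MOV r0, #100 → r0=100
LDR r4, [r0] → r4=M[100]=-4
ADD r4, r4, #17 → r4=(-4)+17=13
ADD r0, r0, #4 → r0=100+4=104
SUB r3, r3, #1 → r3=10-1=9
CMP r3, #6  (cmp 9,6)
BNE top: taken
LDR r4, [r0] → r4=M[104]=2
ADD r4, r4, #17 → r4=2+17=19
ADD r0, r0, #4 → r0=104+4=108
SUB r3, r3, #1 → r3=9-1=8
CMP r3, #6  (cmp 8,6)
BNE top: taken
LDR r4, [r0] → r4=M[108]=23
ADD r4, r4, #17 → r4=23+17=40
ADD r0, r0, #4 → r0=108+4=112
SUB r3, r3, #1 → r3=8-1=7
CMP r3, #6  (cmp 7,6)
BNE top: taken
LDR r4, [r0] → r4=M[112]=27
ADD r4, r4, #17 → r4=27+17=44
ADD r0, r0, #4 → r0=112+4=116
SUB r3, r3, #1 → r3=7-1=6
CMP r3, #6  (cmp 6,6)
BNE top: not taken
STR r4, [104] → M[104]=44
halt.
Total executed instructions: 29.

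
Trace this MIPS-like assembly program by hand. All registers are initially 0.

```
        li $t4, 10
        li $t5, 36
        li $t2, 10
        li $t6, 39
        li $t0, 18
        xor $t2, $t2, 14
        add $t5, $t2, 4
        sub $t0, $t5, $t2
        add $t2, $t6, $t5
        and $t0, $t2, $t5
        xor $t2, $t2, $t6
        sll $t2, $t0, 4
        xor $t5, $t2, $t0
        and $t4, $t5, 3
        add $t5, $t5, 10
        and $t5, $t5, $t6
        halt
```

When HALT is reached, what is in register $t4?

0

after li $t4, 10: $t4=10
after li $t5, 36: $t5=36
after li $t2, 10: $t2=10
after li $t6, 39: $t6=39
after li $t0, 18: $t0=18
after xor $t2, $t2, 14: $t2=10^14=4
after add $t5, $t2, 4: $t5=4+4=8
after sub $t0, $t5, $t2: $t0=8-4=4
after add $t2, $t6, $t5: $t2=39+8=47
after and $t0, $t2, $t5: $t0=47&8=8
after xor $t2, $t2, $t6: $t2=47^39=8
after sll $t2, $t0, 4: $t2=8<<4=128
after xor $t5, $t2, $t0: $t5=128^8=136
after and $t4, $t5, 3: $t4=136&3=0
after add $t5, $t5, 10: $t5=136+10=146
after and $t5, $t5, $t6: $t5=146&39=2
halt.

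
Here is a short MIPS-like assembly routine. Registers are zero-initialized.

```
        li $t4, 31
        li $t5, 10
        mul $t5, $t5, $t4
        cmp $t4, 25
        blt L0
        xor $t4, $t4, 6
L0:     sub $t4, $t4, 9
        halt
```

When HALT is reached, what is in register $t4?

after li $t4, 31: $t4=31
after li $t5, 10: $t5=10
after mul $t5, $t5, $t4: $t5=10*31=310
cmp $t4, 25  (cmp 31,25)
blt L0: not taken
after xor $t4, $t4, 6: $t4=31^6=25
after sub $t4, $t4, 9: $t4=25-9=16
halt.

16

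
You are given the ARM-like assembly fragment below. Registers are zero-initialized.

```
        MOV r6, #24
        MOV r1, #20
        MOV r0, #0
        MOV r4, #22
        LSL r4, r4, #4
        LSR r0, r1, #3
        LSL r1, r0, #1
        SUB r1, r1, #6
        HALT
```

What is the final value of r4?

MOV r6, #24 → r6=24
MOV r1, #20 → r1=20
MOV r0, #0 → r0=0
MOV r4, #22 → r4=22
LSL r4, r4, #4 → r4=22<<4=352
LSR r0, r1, #3 → r0=20>>3=2
LSL r1, r0, #1 → r1=2<<1=4
SUB r1, r1, #6 → r1=4-6=-2
halt.

352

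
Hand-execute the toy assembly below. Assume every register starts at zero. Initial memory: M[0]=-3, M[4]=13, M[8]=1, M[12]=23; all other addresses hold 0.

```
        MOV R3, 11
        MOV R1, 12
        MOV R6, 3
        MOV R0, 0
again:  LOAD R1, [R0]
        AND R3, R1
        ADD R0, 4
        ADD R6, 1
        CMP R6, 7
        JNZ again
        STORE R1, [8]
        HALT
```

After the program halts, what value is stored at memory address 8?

R3=11
R1=12
R6=3
R0=0
R1=M[0]=-3
R3=11&(-3)=9
R0=0+4=4
R6=3+1=4
CMP R6, 7  (cmp 4,7)
JNZ again: taken
R1=M[4]=13
R3=9&13=9
R0=4+4=8
R6=4+1=5
CMP R6, 7  (cmp 5,7)
JNZ again: taken
R1=M[8]=1
R3=9&1=1
R0=8+4=12
R6=5+1=6
CMP R6, 7  (cmp 6,7)
JNZ again: taken
R1=M[12]=23
R3=1&23=1
R0=12+4=16
R6=6+1=7
CMP R6, 7  (cmp 7,7)
JNZ again: not taken
STORE R1, [8] → M[8]=23
halt.

23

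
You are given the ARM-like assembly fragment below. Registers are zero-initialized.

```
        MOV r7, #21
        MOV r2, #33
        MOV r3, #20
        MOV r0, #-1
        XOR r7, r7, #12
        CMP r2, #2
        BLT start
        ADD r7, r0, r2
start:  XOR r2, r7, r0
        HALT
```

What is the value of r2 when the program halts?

MOV r7, #21 → r7=21
MOV r2, #33 → r2=33
MOV r3, #20 → r3=20
MOV r0, #-1 → r0=-1
XOR r7, r7, #12 → r7=21^12=25
CMP r2, #2  (cmp 33,2)
BLT start: not taken
ADD r7, r0, r2 → r7=(-1)+33=32
XOR r2, r7, r0 → r2=32^(-1)=-33
halt.

-33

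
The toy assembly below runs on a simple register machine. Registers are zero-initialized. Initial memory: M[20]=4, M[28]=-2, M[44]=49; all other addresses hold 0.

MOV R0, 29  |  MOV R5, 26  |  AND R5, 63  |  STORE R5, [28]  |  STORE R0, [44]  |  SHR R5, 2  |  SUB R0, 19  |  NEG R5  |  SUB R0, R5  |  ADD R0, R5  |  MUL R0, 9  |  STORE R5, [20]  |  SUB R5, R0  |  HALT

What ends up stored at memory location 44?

29

MOV R0, 29 → R0=29
MOV R5, 26 → R5=26
AND R5, 63 → R5=26&63=26
STORE R5, [28] → M[28]=26
STORE R0, [44] → M[44]=29
SHR R5, 2 → R5=26>>2=6
SUB R0, 19 → R0=29-19=10
NEG R5 → R5=-(6)=-6
SUB R0, R5 → R0=10-(-6)=16
ADD R0, R5 → R0=16+(-6)=10
MUL R0, 9 → R0=10*9=90
STORE R5, [20] → M[20]=-6
SUB R5, R0 → R5=(-6)-90=-96
halt.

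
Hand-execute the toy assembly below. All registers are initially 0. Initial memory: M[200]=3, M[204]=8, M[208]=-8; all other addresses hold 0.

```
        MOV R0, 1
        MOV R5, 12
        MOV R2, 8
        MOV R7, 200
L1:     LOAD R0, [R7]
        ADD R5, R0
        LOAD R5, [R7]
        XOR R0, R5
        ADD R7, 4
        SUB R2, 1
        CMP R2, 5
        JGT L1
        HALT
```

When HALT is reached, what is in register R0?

MOV R0, 1 → R0=1
MOV R5, 12 → R5=12
MOV R2, 8 → R2=8
MOV R7, 200 → R7=200
LOAD R0, [R7] → R0=M[200]=3
ADD R5, R0 → R5=12+3=15
LOAD R5, [R7] → R5=M[200]=3
XOR R0, R5 → R0=3^3=0
ADD R7, 4 → R7=200+4=204
SUB R2, 1 → R2=8-1=7
CMP R2, 5  (cmp 7,5)
JGT L1: taken
LOAD R0, [R7] → R0=M[204]=8
ADD R5, R0 → R5=3+8=11
LOAD R5, [R7] → R5=M[204]=8
XOR R0, R5 → R0=8^8=0
ADD R7, 4 → R7=204+4=208
SUB R2, 1 → R2=7-1=6
CMP R2, 5  (cmp 6,5)
JGT L1: taken
LOAD R0, [R7] → R0=M[208]=-8
ADD R5, R0 → R5=8+(-8)=0
LOAD R5, [R7] → R5=M[208]=-8
XOR R0, R5 → R0=(-8)^(-8)=0
ADD R7, 4 → R7=208+4=212
SUB R2, 1 → R2=6-1=5
CMP R2, 5  (cmp 5,5)
JGT L1: not taken
halt.

0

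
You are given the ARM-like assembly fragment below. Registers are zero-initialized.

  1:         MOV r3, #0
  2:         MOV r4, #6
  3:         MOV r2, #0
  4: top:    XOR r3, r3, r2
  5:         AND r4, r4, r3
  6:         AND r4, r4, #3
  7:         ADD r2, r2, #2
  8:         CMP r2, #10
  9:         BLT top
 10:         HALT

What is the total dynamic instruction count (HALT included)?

34

MOV r3, #0 → r3=0
MOV r4, #6 → r4=6
MOV r2, #0 → r2=0
XOR r3, r3, r2 → r3=0^0=0
AND r4, r4, r3 → r4=6&0=0
AND r4, r4, #3 → r4=0&3=0
ADD r2, r2, #2 → r2=0+2=2
CMP r2, #10  (cmp 2,10)
BLT top: taken
XOR r3, r3, r2 → r3=0^2=2
AND r4, r4, r3 → r4=0&2=0
AND r4, r4, #3 → r4=0&3=0
ADD r2, r2, #2 → r2=2+2=4
CMP r2, #10  (cmp 4,10)
BLT top: taken
XOR r3, r3, r2 → r3=2^4=6
AND r4, r4, r3 → r4=0&6=0
AND r4, r4, #3 → r4=0&3=0
ADD r2, r2, #2 → r2=4+2=6
CMP r2, #10  (cmp 6,10)
BLT top: taken
XOR r3, r3, r2 → r3=6^6=0
AND r4, r4, r3 → r4=0&0=0
AND r4, r4, #3 → r4=0&3=0
ADD r2, r2, #2 → r2=6+2=8
CMP r2, #10  (cmp 8,10)
BLT top: taken
XOR r3, r3, r2 → r3=0^8=8
AND r4, r4, r3 → r4=0&8=0
AND r4, r4, #3 → r4=0&3=0
ADD r2, r2, #2 → r2=8+2=10
CMP r2, #10  (cmp 10,10)
BLT top: not taken
halt.
Total executed instructions: 34.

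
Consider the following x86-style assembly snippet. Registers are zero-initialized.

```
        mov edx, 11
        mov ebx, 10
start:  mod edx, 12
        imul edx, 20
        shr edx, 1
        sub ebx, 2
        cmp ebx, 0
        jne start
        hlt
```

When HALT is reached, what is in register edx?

80

mov edx, 11 → edx=11
mov ebx, 10 → ebx=10
mod edx, 12 → edx=11%12=11
imul edx, 20 → edx=11*20=220
shr edx, 1 → edx=220>>1=110
sub ebx, 2 → ebx=10-2=8
cmp ebx, 0  (cmp 8,0)
jne start: taken
mod edx, 12 → edx=110%12=2
imul edx, 20 → edx=2*20=40
shr edx, 1 → edx=40>>1=20
sub ebx, 2 → ebx=8-2=6
cmp ebx, 0  (cmp 6,0)
jne start: taken
mod edx, 12 → edx=20%12=8
imul edx, 20 → edx=8*20=160
shr edx, 1 → edx=160>>1=80
sub ebx, 2 → ebx=6-2=4
cmp ebx, 0  (cmp 4,0)
jne start: taken
mod edx, 12 → edx=80%12=8
imul edx, 20 → edx=8*20=160
shr edx, 1 → edx=160>>1=80
sub ebx, 2 → ebx=4-2=2
cmp ebx, 0  (cmp 2,0)
jne start: taken
mod edx, 12 → edx=80%12=8
imul edx, 20 → edx=8*20=160
shr edx, 1 → edx=160>>1=80
sub ebx, 2 → ebx=2-2=0
cmp ebx, 0  (cmp 0,0)
jne start: not taken
halt.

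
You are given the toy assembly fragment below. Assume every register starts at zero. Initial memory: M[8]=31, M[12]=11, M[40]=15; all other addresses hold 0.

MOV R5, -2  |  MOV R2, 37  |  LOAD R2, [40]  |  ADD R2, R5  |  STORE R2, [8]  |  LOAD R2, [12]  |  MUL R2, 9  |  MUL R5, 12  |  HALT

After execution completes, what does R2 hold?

99

R5=-2
R2=37
R2=M[40]=15
R2=15+(-2)=13
STORE R2, [8] → M[8]=13
R2=M[12]=11
R2=11*9=99
R5=(-2)*12=-24
halt.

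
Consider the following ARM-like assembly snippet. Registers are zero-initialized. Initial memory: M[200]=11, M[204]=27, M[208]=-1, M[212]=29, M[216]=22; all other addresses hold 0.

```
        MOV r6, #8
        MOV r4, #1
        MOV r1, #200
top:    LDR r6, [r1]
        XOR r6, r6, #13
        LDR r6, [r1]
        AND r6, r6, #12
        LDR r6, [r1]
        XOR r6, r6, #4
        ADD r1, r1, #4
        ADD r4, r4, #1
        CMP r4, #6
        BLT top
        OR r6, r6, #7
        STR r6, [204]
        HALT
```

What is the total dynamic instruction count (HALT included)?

56

MOV r6, #8 → r6=8
MOV r4, #1 → r4=1
MOV r1, #200 → r1=200
LDR r6, [r1] → r6=M[200]=11
XOR r6, r6, #13 → r6=11^13=6
LDR r6, [r1] → r6=M[200]=11
AND r6, r6, #12 → r6=11&12=8
LDR r6, [r1] → r6=M[200]=11
XOR r6, r6, #4 → r6=11^4=15
ADD r1, r1, #4 → r1=200+4=204
ADD r4, r4, #1 → r4=1+1=2
CMP r4, #6  (cmp 2,6)
BLT top: taken
LDR r6, [r1] → r6=M[204]=27
XOR r6, r6, #13 → r6=27^13=22
LDR r6, [r1] → r6=M[204]=27
AND r6, r6, #12 → r6=27&12=8
LDR r6, [r1] → r6=M[204]=27
XOR r6, r6, #4 → r6=27^4=31
ADD r1, r1, #4 → r1=204+4=208
ADD r4, r4, #1 → r4=2+1=3
CMP r4, #6  (cmp 3,6)
BLT top: taken
LDR r6, [r1] → r6=M[208]=-1
XOR r6, r6, #13 → r6=(-1)^13=-14
LDR r6, [r1] → r6=M[208]=-1
AND r6, r6, #12 → r6=(-1)&12=12
LDR r6, [r1] → r6=M[208]=-1
XOR r6, r6, #4 → r6=(-1)^4=-5
ADD r1, r1, #4 → r1=208+4=212
ADD r4, r4, #1 → r4=3+1=4
CMP r4, #6  (cmp 4,6)
BLT top: taken
LDR r6, [r1] → r6=M[212]=29
XOR r6, r6, #13 → r6=29^13=16
LDR r6, [r1] → r6=M[212]=29
AND r6, r6, #12 → r6=29&12=12
LDR r6, [r1] → r6=M[212]=29
XOR r6, r6, #4 → r6=29^4=25
ADD r1, r1, #4 → r1=212+4=216
ADD r4, r4, #1 → r4=4+1=5
CMP r4, #6  (cmp 5,6)
BLT top: taken
LDR r6, [r1] → r6=M[216]=22
XOR r6, r6, #13 → r6=22^13=27
LDR r6, [r1] → r6=M[216]=22
AND r6, r6, #12 → r6=22&12=4
LDR r6, [r1] → r6=M[216]=22
XOR r6, r6, #4 → r6=22^4=18
ADD r1, r1, #4 → r1=216+4=220
ADD r4, r4, #1 → r4=5+1=6
CMP r4, #6  (cmp 6,6)
BLT top: not taken
OR r6, r6, #7 → r6=18|7=23
STR r6, [204] → M[204]=23
halt.
Total executed instructions: 56.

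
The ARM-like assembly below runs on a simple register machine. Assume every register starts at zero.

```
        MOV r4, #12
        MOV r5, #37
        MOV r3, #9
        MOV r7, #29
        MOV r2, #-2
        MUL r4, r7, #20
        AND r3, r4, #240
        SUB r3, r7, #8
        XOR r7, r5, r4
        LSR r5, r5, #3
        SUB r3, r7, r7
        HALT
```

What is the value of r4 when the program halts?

r4=12
r5=37
r3=9
r7=29
r2=-2
r4=29*20=580
r3=580&240=64
r3=29-8=21
r7=37^580=609
r5=37>>3=4
r3=609-609=0
halt.

580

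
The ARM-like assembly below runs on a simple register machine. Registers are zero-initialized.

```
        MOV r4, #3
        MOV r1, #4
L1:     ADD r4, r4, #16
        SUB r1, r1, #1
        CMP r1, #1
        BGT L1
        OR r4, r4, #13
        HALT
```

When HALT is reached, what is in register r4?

63

r4=3
r1=4
r4=3+16=19
r1=4-1=3
CMP r1, #1  (cmp 3,1)
BGT L1: taken
r4=19+16=35
r1=3-1=2
CMP r1, #1  (cmp 2,1)
BGT L1: taken
r4=35+16=51
r1=2-1=1
CMP r1, #1  (cmp 1,1)
BGT L1: not taken
r4=51|13=63
halt.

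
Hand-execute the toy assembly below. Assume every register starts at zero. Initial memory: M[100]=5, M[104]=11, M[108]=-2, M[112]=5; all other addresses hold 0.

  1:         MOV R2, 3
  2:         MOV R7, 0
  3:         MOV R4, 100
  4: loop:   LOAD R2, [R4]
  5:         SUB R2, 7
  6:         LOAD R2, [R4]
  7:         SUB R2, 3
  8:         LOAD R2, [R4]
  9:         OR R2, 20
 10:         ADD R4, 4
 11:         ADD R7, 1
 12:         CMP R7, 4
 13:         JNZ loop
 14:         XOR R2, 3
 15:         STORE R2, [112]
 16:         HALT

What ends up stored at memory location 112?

after MOV R2, 3: R2=3
after MOV R7, 0: R7=0
after MOV R4, 100: R4=100
after LOAD R2, [R4]: R2=M[100]=5
after SUB R2, 7: R2=5-7=-2
after LOAD R2, [R4]: R2=M[100]=5
after SUB R2, 3: R2=5-3=2
after LOAD R2, [R4]: R2=M[100]=5
after OR R2, 20: R2=5|20=21
after ADD R4, 4: R4=100+4=104
after ADD R7, 1: R7=0+1=1
CMP R7, 4  (cmp 1,4)
JNZ loop: taken
after LOAD R2, [R4]: R2=M[104]=11
after SUB R2, 7: R2=11-7=4
after LOAD R2, [R4]: R2=M[104]=11
after SUB R2, 3: R2=11-3=8
after LOAD R2, [R4]: R2=M[104]=11
after OR R2, 20: R2=11|20=31
after ADD R4, 4: R4=104+4=108
after ADD R7, 1: R7=1+1=2
CMP R7, 4  (cmp 2,4)
JNZ loop: taken
after LOAD R2, [R4]: R2=M[108]=-2
after SUB R2, 7: R2=(-2)-7=-9
after LOAD R2, [R4]: R2=M[108]=-2
after SUB R2, 3: R2=(-2)-3=-5
after LOAD R2, [R4]: R2=M[108]=-2
after OR R2, 20: R2=(-2)|20=-2
after ADD R4, 4: R4=108+4=112
after ADD R7, 1: R7=2+1=3
CMP R7, 4  (cmp 3,4)
JNZ loop: taken
after LOAD R2, [R4]: R2=M[112]=5
after SUB R2, 7: R2=5-7=-2
after LOAD R2, [R4]: R2=M[112]=5
after SUB R2, 3: R2=5-3=2
after LOAD R2, [R4]: R2=M[112]=5
after OR R2, 20: R2=5|20=21
after ADD R4, 4: R4=112+4=116
after ADD R7, 1: R7=3+1=4
CMP R7, 4  (cmp 4,4)
JNZ loop: not taken
after XOR R2, 3: R2=21^3=22
STORE R2, [112] → M[112]=22
halt.

22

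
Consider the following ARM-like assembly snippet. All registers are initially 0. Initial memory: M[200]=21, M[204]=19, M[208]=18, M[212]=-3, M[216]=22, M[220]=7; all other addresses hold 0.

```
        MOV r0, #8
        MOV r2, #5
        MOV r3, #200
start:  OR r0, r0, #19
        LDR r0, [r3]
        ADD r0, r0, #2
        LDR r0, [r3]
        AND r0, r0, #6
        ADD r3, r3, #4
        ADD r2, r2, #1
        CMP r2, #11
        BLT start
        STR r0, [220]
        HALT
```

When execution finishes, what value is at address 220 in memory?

6

after MOV r0, #8: r0=8
after MOV r2, #5: r2=5
after MOV r3, #200: r3=200
after OR r0, r0, #19: r0=8|19=27
after LDR r0, [r3]: r0=M[200]=21
after ADD r0, r0, #2: r0=21+2=23
after LDR r0, [r3]: r0=M[200]=21
after AND r0, r0, #6: r0=21&6=4
after ADD r3, r3, #4: r3=200+4=204
after ADD r2, r2, #1: r2=5+1=6
CMP r2, #11  (cmp 6,11)
BLT start: taken
after OR r0, r0, #19: r0=4|19=23
after LDR r0, [r3]: r0=M[204]=19
after ADD r0, r0, #2: r0=19+2=21
after LDR r0, [r3]: r0=M[204]=19
after AND r0, r0, #6: r0=19&6=2
after ADD r3, r3, #4: r3=204+4=208
after ADD r2, r2, #1: r2=6+1=7
CMP r2, #11  (cmp 7,11)
BLT start: taken
after OR r0, r0, #19: r0=2|19=19
after LDR r0, [r3]: r0=M[208]=18
after ADD r0, r0, #2: r0=18+2=20
after LDR r0, [r3]: r0=M[208]=18
after AND r0, r0, #6: r0=18&6=2
after ADD r3, r3, #4: r3=208+4=212
after ADD r2, r2, #1: r2=7+1=8
CMP r2, #11  (cmp 8,11)
BLT start: taken
after OR r0, r0, #19: r0=2|19=19
after LDR r0, [r3]: r0=M[212]=-3
after ADD r0, r0, #2: r0=(-3)+2=-1
after LDR r0, [r3]: r0=M[212]=-3
after AND r0, r0, #6: r0=(-3)&6=4
after ADD r3, r3, #4: r3=212+4=216
after ADD r2, r2, #1: r2=8+1=9
CMP r2, #11  (cmp 9,11)
BLT start: taken
after OR r0, r0, #19: r0=4|19=23
after LDR r0, [r3]: r0=M[216]=22
after ADD r0, r0, #2: r0=22+2=24
after LDR r0, [r3]: r0=M[216]=22
after AND r0, r0, #6: r0=22&6=6
after ADD r3, r3, #4: r3=216+4=220
after ADD r2, r2, #1: r2=9+1=10
CMP r2, #11  (cmp 10,11)
BLT start: taken
after OR r0, r0, #19: r0=6|19=23
after LDR r0, [r3]: r0=M[220]=7
after ADD r0, r0, #2: r0=7+2=9
after LDR r0, [r3]: r0=M[220]=7
after AND r0, r0, #6: r0=7&6=6
after ADD r3, r3, #4: r3=220+4=224
after ADD r2, r2, #1: r2=10+1=11
CMP r2, #11  (cmp 11,11)
BLT start: not taken
STR r0, [220] → M[220]=6
halt.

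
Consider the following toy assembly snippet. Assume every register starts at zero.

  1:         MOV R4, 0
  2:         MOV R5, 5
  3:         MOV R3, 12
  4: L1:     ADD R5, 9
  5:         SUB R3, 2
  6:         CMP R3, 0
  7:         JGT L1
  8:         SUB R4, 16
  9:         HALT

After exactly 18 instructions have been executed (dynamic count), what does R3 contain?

R4=0
R5=5
R3=12
R5=5+9=14
R3=12-2=10
CMP R3, 0  (cmp 10,0)
JGT L1: taken
R5=14+9=23
R3=10-2=8
CMP R3, 0  (cmp 8,0)
JGT L1: taken
R5=23+9=32
R3=8-2=6
CMP R3, 0  (cmp 6,0)
JGT L1: taken
R5=32+9=41
R3=6-2=4
CMP R3, 0  (cmp 4,0)
After step 18: R3 = 4.

4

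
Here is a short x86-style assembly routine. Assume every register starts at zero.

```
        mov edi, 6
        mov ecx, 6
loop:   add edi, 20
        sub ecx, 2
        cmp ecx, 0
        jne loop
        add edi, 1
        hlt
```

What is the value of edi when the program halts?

mov edi, 6 → edi=6
mov ecx, 6 → ecx=6
add edi, 20 → edi=6+20=26
sub ecx, 2 → ecx=6-2=4
cmp ecx, 0  (cmp 4,0)
jne loop: taken
add edi, 20 → edi=26+20=46
sub ecx, 2 → ecx=4-2=2
cmp ecx, 0  (cmp 2,0)
jne loop: taken
add edi, 20 → edi=46+20=66
sub ecx, 2 → ecx=2-2=0
cmp ecx, 0  (cmp 0,0)
jne loop: not taken
add edi, 1 → edi=66+1=67
halt.

67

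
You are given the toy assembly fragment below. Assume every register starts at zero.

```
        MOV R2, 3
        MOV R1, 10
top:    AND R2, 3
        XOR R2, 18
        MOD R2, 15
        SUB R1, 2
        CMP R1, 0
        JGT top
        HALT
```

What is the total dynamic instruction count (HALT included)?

33

R2=3
R1=10
R2=3&3=3
R2=3^18=17
R2=17%15=2
R1=10-2=8
CMP R1, 0  (cmp 8,0)
JGT top: taken
R2=2&3=2
R2=2^18=16
R2=16%15=1
R1=8-2=6
CMP R1, 0  (cmp 6,0)
JGT top: taken
R2=1&3=1
R2=1^18=19
R2=19%15=4
R1=6-2=4
CMP R1, 0  (cmp 4,0)
JGT top: taken
R2=4&3=0
R2=0^18=18
R2=18%15=3
R1=4-2=2
CMP R1, 0  (cmp 2,0)
JGT top: taken
R2=3&3=3
R2=3^18=17
R2=17%15=2
R1=2-2=0
CMP R1, 0  (cmp 0,0)
JGT top: not taken
halt.
Total executed instructions: 33.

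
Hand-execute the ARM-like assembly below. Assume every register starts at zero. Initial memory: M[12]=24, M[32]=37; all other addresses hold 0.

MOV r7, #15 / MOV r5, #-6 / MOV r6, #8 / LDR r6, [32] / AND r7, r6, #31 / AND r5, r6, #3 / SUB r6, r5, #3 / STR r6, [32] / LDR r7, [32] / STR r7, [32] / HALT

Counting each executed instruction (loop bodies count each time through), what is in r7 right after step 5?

5

MOV r7, #15 → r7=15
MOV r5, #-6 → r5=-6
MOV r6, #8 → r6=8
LDR r6, [32] → r6=M[32]=37
AND r7, r6, #31 → r7=37&31=5
After step 5: r7 = 5.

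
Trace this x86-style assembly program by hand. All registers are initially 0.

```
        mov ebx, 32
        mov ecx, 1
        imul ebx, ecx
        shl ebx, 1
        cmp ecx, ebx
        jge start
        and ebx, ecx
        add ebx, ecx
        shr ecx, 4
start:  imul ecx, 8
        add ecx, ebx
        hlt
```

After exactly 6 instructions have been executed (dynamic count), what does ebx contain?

mov ebx, 32 → ebx=32
mov ecx, 1 → ecx=1
imul ebx, ecx → ebx=32*1=32
shl ebx, 1 → ebx=32<<1=64
cmp ecx, ebx  (cmp 1,64)
jge start: not taken
After step 6: ebx = 64.

64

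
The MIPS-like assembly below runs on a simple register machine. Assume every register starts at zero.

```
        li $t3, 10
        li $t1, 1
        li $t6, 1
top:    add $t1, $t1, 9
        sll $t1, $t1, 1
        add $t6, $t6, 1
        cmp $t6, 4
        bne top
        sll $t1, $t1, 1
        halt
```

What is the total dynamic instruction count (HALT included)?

20

$t3=10
$t1=1
$t6=1
$t1=1+9=10
$t1=10<<1=20
$t6=1+1=2
cmp $t6, 4  (cmp 2,4)
bne top: taken
$t1=20+9=29
$t1=29<<1=58
$t6=2+1=3
cmp $t6, 4  (cmp 3,4)
bne top: taken
$t1=58+9=67
$t1=67<<1=134
$t6=3+1=4
cmp $t6, 4  (cmp 4,4)
bne top: not taken
$t1=134<<1=268
halt.
Total executed instructions: 20.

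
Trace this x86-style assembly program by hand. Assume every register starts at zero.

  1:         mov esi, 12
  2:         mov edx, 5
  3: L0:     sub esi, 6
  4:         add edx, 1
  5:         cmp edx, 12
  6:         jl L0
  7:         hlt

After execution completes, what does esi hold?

mov esi, 12 → esi=12
mov edx, 5 → edx=5
sub esi, 6 → esi=12-6=6
add edx, 1 → edx=5+1=6
cmp edx, 12  (cmp 6,12)
jl L0: taken
sub esi, 6 → esi=6-6=0
add edx, 1 → edx=6+1=7
cmp edx, 12  (cmp 7,12)
jl L0: taken
sub esi, 6 → esi=0-6=-6
add edx, 1 → edx=7+1=8
cmp edx, 12  (cmp 8,12)
jl L0: taken
sub esi, 6 → esi=(-6)-6=-12
add edx, 1 → edx=8+1=9
cmp edx, 12  (cmp 9,12)
jl L0: taken
sub esi, 6 → esi=(-12)-6=-18
add edx, 1 → edx=9+1=10
cmp edx, 12  (cmp 10,12)
jl L0: taken
sub esi, 6 → esi=(-18)-6=-24
add edx, 1 → edx=10+1=11
cmp edx, 12  (cmp 11,12)
jl L0: taken
sub esi, 6 → esi=(-24)-6=-30
add edx, 1 → edx=11+1=12
cmp edx, 12  (cmp 12,12)
jl L0: not taken
halt.

-30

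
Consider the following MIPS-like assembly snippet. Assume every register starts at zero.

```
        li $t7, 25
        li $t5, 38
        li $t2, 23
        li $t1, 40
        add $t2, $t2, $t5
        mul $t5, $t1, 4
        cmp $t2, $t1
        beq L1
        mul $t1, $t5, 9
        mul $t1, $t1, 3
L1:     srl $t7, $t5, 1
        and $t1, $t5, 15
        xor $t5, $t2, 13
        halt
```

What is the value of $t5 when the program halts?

48

li $t7, 25 → $t7=25
li $t5, 38 → $t5=38
li $t2, 23 → $t2=23
li $t1, 40 → $t1=40
add $t2, $t2, $t5 → $t2=23+38=61
mul $t5, $t1, 4 → $t5=40*4=160
cmp $t2, $t1  (cmp 61,40)
beq L1: not taken
mul $t1, $t5, 9 → $t1=160*9=1440
mul $t1, $t1, 3 → $t1=1440*3=4320
srl $t7, $t5, 1 → $t7=160>>1=80
and $t1, $t5, 15 → $t1=160&15=0
xor $t5, $t2, 13 → $t5=61^13=48
halt.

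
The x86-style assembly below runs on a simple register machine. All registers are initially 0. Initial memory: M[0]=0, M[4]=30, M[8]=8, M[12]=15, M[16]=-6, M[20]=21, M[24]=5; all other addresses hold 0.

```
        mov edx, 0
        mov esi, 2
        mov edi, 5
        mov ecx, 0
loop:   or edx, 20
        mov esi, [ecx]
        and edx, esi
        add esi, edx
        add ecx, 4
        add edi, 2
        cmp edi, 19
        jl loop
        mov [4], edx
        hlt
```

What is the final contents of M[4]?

mov edx, 0 → edx=0
mov esi, 2 → esi=2
mov edi, 5 → edi=5
mov ecx, 0 → ecx=0
or edx, 20 → edx=0|20=20
mov esi, [ecx] → esi=M[0]=0
and edx, esi → edx=20&0=0
add esi, edx → esi=0+0=0
add ecx, 4 → ecx=0+4=4
add edi, 2 → edi=5+2=7
cmp edi, 19  (cmp 7,19)
jl loop: taken
or edx, 20 → edx=0|20=20
mov esi, [ecx] → esi=M[4]=30
and edx, esi → edx=20&30=20
add esi, edx → esi=30+20=50
add ecx, 4 → ecx=4+4=8
add edi, 2 → edi=7+2=9
cmp edi, 19  (cmp 9,19)
jl loop: taken
or edx, 20 → edx=20|20=20
mov esi, [ecx] → esi=M[8]=8
and edx, esi → edx=20&8=0
add esi, edx → esi=8+0=8
add ecx, 4 → ecx=8+4=12
add edi, 2 → edi=9+2=11
cmp edi, 19  (cmp 11,19)
jl loop: taken
or edx, 20 → edx=0|20=20
mov esi, [ecx] → esi=M[12]=15
and edx, esi → edx=20&15=4
add esi, edx → esi=15+4=19
add ecx, 4 → ecx=12+4=16
add edi, 2 → edi=11+2=13
cmp edi, 19  (cmp 13,19)
jl loop: taken
or edx, 20 → edx=4|20=20
mov esi, [ecx] → esi=M[16]=-6
and edx, esi → edx=20&(-6)=16
add esi, edx → esi=(-6)+16=10
add ecx, 4 → ecx=16+4=20
add edi, 2 → edi=13+2=15
cmp edi, 19  (cmp 15,19)
jl loop: taken
or edx, 20 → edx=16|20=20
mov esi, [ecx] → esi=M[20]=21
and edx, esi → edx=20&21=20
add esi, edx → esi=21+20=41
add ecx, 4 → ecx=20+4=24
add edi, 2 → edi=15+2=17
cmp edi, 19  (cmp 17,19)
jl loop: taken
or edx, 20 → edx=20|20=20
mov esi, [ecx] → esi=M[24]=5
and edx, esi → edx=20&5=4
add esi, edx → esi=5+4=9
add ecx, 4 → ecx=24+4=28
add edi, 2 → edi=17+2=19
cmp edi, 19  (cmp 19,19)
jl loop: not taken
mov [4], edx → M[4]=4
halt.

4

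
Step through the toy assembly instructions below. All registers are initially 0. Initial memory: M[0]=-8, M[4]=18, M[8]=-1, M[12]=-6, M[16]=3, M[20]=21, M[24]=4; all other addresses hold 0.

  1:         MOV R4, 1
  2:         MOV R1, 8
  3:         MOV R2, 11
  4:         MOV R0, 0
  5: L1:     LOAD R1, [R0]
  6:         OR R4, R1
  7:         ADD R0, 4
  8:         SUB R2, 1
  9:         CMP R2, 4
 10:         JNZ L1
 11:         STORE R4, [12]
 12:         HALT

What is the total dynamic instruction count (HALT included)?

MOV R4, 1 → R4=1
MOV R1, 8 → R1=8
MOV R2, 11 → R2=11
MOV R0, 0 → R0=0
LOAD R1, [R0] → R1=M[0]=-8
OR R4, R1 → R4=1|(-8)=-7
ADD R0, 4 → R0=0+4=4
SUB R2, 1 → R2=11-1=10
CMP R2, 4  (cmp 10,4)
JNZ L1: taken
LOAD R1, [R0] → R1=M[4]=18
OR R4, R1 → R4=(-7)|18=-5
ADD R0, 4 → R0=4+4=8
SUB R2, 1 → R2=10-1=9
CMP R2, 4  (cmp 9,4)
JNZ L1: taken
LOAD R1, [R0] → R1=M[8]=-1
OR R4, R1 → R4=(-5)|(-1)=-1
ADD R0, 4 → R0=8+4=12
SUB R2, 1 → R2=9-1=8
CMP R2, 4  (cmp 8,4)
JNZ L1: taken
LOAD R1, [R0] → R1=M[12]=-6
OR R4, R1 → R4=(-1)|(-6)=-1
ADD R0, 4 → R0=12+4=16
SUB R2, 1 → R2=8-1=7
CMP R2, 4  (cmp 7,4)
JNZ L1: taken
LOAD R1, [R0] → R1=M[16]=3
OR R4, R1 → R4=(-1)|3=-1
ADD R0, 4 → R0=16+4=20
SUB R2, 1 → R2=7-1=6
CMP R2, 4  (cmp 6,4)
JNZ L1: taken
LOAD R1, [R0] → R1=M[20]=21
OR R4, R1 → R4=(-1)|21=-1
ADD R0, 4 → R0=20+4=24
SUB R2, 1 → R2=6-1=5
CMP R2, 4  (cmp 5,4)
JNZ L1: taken
LOAD R1, [R0] → R1=M[24]=4
OR R4, R1 → R4=(-1)|4=-1
ADD R0, 4 → R0=24+4=28
SUB R2, 1 → R2=5-1=4
CMP R2, 4  (cmp 4,4)
JNZ L1: not taken
STORE R4, [12] → M[12]=-1
halt.
Total executed instructions: 48.

48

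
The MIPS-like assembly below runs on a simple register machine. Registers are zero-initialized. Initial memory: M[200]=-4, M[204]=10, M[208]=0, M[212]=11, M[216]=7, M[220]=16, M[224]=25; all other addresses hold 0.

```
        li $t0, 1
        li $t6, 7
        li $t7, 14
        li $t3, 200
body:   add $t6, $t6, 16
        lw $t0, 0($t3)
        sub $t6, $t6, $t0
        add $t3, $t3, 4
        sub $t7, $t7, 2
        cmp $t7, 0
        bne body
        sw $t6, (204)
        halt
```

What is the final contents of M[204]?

54

after li $t0, 1: $t0=1
after li $t6, 7: $t6=7
after li $t7, 14: $t7=14
after li $t3, 200: $t3=200
after add $t6, $t6, 16: $t6=7+16=23
after lw $t0, 0($t3): $t0=M[200]=-4
after sub $t6, $t6, $t0: $t6=23-(-4)=27
after add $t3, $t3, 4: $t3=200+4=204
after sub $t7, $t7, 2: $t7=14-2=12
cmp $t7, 0  (cmp 12,0)
bne body: taken
after add $t6, $t6, 16: $t6=27+16=43
after lw $t0, 0($t3): $t0=M[204]=10
after sub $t6, $t6, $t0: $t6=43-10=33
after add $t3, $t3, 4: $t3=204+4=208
after sub $t7, $t7, 2: $t7=12-2=10
cmp $t7, 0  (cmp 10,0)
bne body: taken
after add $t6, $t6, 16: $t6=33+16=49
after lw $t0, 0($t3): $t0=M[208]=0
after sub $t6, $t6, $t0: $t6=49-0=49
after add $t3, $t3, 4: $t3=208+4=212
after sub $t7, $t7, 2: $t7=10-2=8
cmp $t7, 0  (cmp 8,0)
bne body: taken
after add $t6, $t6, 16: $t6=49+16=65
after lw $t0, 0($t3): $t0=M[212]=11
after sub $t6, $t6, $t0: $t6=65-11=54
after add $t3, $t3, 4: $t3=212+4=216
after sub $t7, $t7, 2: $t7=8-2=6
cmp $t7, 0  (cmp 6,0)
bne body: taken
after add $t6, $t6, 16: $t6=54+16=70
after lw $t0, 0($t3): $t0=M[216]=7
after sub $t6, $t6, $t0: $t6=70-7=63
after add $t3, $t3, 4: $t3=216+4=220
after sub $t7, $t7, 2: $t7=6-2=4
cmp $t7, 0  (cmp 4,0)
bne body: taken
after add $t6, $t6, 16: $t6=63+16=79
after lw $t0, 0($t3): $t0=M[220]=16
after sub $t6, $t6, $t0: $t6=79-16=63
after add $t3, $t3, 4: $t3=220+4=224
after sub $t7, $t7, 2: $t7=4-2=2
cmp $t7, 0  (cmp 2,0)
bne body: taken
after add $t6, $t6, 16: $t6=63+16=79
after lw $t0, 0($t3): $t0=M[224]=25
after sub $t6, $t6, $t0: $t6=79-25=54
after add $t3, $t3, 4: $t3=224+4=228
after sub $t7, $t7, 2: $t7=2-2=0
cmp $t7, 0  (cmp 0,0)
bne body: not taken
sw $t6, (204) → M[204]=54
halt.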